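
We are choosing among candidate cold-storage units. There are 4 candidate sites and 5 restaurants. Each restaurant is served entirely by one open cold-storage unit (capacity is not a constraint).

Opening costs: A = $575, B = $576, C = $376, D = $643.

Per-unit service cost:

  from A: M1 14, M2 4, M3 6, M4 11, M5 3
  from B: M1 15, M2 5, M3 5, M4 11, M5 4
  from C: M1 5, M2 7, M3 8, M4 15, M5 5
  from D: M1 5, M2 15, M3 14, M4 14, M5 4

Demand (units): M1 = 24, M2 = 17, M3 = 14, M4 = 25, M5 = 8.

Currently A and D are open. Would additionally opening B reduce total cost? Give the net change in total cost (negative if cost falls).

No — net change +562 (cost rises by 562).

Current service cost with {A, D}: 571.
Adding B: each restaurant re-picks its cheapest; new service cost 557, saving 14.
Extra fixed cost: 576. Net change = 576 − 14 = 562.
(Totals: 1789 → 2351.)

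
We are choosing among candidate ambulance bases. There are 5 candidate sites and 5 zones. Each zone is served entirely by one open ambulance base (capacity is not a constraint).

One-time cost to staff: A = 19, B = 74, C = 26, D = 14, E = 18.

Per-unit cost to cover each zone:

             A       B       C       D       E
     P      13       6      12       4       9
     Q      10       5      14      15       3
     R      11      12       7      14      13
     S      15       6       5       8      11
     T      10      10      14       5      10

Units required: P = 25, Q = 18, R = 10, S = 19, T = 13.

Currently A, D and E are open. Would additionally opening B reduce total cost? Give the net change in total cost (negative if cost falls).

Current service cost with {A, D, E}: 481.
Adding B: each zone re-picks its cheapest; new service cost 443, saving 38.
Extra fixed cost: 74. Net change = 74 − 38 = 36.
(Totals: 532 → 568.)

No — net change +36 (cost rises by 36).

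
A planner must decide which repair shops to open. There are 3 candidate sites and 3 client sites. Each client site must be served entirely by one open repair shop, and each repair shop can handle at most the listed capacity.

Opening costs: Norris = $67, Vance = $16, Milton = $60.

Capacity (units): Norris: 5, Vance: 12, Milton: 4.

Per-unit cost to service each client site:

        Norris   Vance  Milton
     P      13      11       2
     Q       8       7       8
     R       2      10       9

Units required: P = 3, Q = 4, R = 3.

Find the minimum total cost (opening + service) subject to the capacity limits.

Open {Vance}: P→Vance 11·3=33, Q→Vance 7·4=28, R→Vance 10·3=30.
Loads: Vance carries 10/12. Service 91; fixed 16; total 107.
Next best feasible plan costs 140.

Minimum total cost: 107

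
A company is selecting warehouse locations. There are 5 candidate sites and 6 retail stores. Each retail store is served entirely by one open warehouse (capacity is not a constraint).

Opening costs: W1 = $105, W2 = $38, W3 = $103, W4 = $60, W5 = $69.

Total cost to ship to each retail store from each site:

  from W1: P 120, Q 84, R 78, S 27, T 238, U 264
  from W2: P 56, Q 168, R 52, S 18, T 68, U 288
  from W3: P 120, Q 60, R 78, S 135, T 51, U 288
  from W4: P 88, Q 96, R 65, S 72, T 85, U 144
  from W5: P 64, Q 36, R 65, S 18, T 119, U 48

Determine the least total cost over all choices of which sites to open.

Minimum total cost: 385

For any fixed open set, each retail store goes to its cheapest open site; total = fixed + service.
{W2, W5}: P→W2 56, Q→W5 36, R→W2 52, S→W2 18, T→W2 68, U→W5 48. Service 278; fixed 107; total 385.
{W5}: service 350 + fixed 69 = 419
{W2, W4, W5}: service 278 + fixed 167 = 445
{W1, W2, W3, W4, W5}: service 261 + fixed 375 = 636
No other subset beats 385.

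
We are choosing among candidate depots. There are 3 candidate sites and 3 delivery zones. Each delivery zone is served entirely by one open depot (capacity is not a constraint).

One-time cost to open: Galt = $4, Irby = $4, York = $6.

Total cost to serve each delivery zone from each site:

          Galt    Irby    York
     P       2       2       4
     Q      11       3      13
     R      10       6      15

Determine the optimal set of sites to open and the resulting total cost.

Open Irby only; minimum total cost 15.

For any fixed open set, each delivery zone goes to its cheapest open site; total = fixed + service.
{Irby}: P→Irby 2, Q→Irby 3, R→Irby 6. Service 11; fixed 4; total 15.
{Galt, Irby}: service 11 + fixed 8 = 19
{Irby, York}: P→Irby 2, Q→Irby 3, R→Irby 6. Service 11; fixed 10; total 21.
{Galt, Irby, York}: P→Galt 2, Q→Irby 3, R→Irby 6. Service 11; fixed 14; total 25.
No other subset beats 15.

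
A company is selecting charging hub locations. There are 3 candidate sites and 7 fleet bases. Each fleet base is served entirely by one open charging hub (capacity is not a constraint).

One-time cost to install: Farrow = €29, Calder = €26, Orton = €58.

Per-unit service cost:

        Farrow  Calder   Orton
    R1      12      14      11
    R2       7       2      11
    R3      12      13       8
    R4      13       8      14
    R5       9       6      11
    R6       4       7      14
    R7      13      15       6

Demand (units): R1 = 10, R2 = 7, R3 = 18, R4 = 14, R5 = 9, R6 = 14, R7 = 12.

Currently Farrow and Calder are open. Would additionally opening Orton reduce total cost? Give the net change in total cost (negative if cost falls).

Current service cost with {Farrow, Calder}: 728.
Adding Orton: each fleet base re-picks its cheapest; new service cost 562, saving 166.
Extra fixed cost: 58. Net change = 58 − 166 = -108.
(Totals: 783 → 675.)

Yes — net change −108 (cost falls by 108).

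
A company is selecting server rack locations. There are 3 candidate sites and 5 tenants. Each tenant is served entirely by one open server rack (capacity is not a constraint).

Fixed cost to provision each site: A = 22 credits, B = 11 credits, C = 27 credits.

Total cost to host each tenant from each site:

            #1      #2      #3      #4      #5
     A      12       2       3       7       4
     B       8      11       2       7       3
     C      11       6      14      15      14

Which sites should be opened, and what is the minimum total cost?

For any fixed open set, each tenant goes to its cheapest open site; total = fixed + service.
{B}: #1→B 8, #2→B 11, #3→B 2, #4→B 7, #5→B 3. Service 31; fixed 11; total 42.
{A}: #1→A 12, #2→A 2, #3→A 3, #4→A 7, #5→A 4. Service 28; fixed 22; total 50.
{A, B}: service 22 + fixed 33 = 55
{A, B, C}: service 22 + fixed 60 = 82
No other subset beats 42.

Open B only; minimum total cost 42.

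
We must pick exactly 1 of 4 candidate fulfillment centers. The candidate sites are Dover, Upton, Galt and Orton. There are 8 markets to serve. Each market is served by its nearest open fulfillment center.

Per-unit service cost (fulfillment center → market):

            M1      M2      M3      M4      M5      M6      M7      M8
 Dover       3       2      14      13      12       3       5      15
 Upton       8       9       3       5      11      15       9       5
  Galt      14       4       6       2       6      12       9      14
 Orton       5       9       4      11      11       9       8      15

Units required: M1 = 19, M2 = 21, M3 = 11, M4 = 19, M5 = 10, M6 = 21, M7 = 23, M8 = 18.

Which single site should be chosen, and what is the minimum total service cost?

Choose Dover only; total service cost 1068.

With exactly 1 open, each market uses its cheapest among the chosen.
{Dover}: M1→Dover 3·19=57, M2→Dover 2·21=42, M3→Dover 14·11=154, M4→Dover 13·19=247, M5→Dover 12·10=120, M6→Dover 3·21=63, M7→Dover 5·23=115, M8→Dover 15·18=270. Service cost 1068.
{Upton}: service cost 1191
{Galt}: service cost 1225
Among all 4 size-1 choices, {Dover} is lowest.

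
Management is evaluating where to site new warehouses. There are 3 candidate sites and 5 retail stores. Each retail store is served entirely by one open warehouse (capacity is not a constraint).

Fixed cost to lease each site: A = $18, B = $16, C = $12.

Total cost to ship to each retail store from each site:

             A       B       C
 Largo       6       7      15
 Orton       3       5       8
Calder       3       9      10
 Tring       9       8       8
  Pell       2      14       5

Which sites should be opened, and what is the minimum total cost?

For any fixed open set, each retail store goes to its cheapest open site; total = fixed + service.
{A}: Largo→A 6, Orton→A 3, Calder→A 3, Tring→A 9, Pell→A 2. Service 23; fixed 18; total 41.
{A, C}: service 22 + fixed 30 = 52
{A, B}: service 22 + fixed 34 = 56
{A, B, C}: service 22 + fixed 46 = 68
No other subset beats 41.

Open A only; minimum total cost 41.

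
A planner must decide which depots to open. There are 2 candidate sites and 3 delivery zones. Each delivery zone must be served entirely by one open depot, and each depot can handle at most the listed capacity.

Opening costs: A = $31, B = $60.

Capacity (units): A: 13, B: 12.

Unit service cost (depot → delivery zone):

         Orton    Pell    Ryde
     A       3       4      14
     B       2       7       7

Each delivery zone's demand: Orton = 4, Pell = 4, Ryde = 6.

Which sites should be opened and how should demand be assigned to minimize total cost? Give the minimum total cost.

Open {A, B}: Orton→B 2·4=8, Pell→A 4·4=16, Ryde→B 7·6=42.
Loads: A carries 4/13, B carries 10/12. Service 66; fixed 91; total 157.
Next best feasible plan costs 161.

Minimum total cost: 157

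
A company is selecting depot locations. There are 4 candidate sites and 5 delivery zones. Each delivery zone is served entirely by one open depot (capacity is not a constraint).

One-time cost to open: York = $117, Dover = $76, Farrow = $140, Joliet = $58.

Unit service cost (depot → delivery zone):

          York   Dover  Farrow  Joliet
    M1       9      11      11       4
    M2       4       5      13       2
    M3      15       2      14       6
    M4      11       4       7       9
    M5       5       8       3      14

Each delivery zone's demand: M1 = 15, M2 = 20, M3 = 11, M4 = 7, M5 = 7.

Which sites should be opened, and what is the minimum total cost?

Open Dover and Joliet; minimum total cost 340.

For any fixed open set, each delivery zone goes to its cheapest open site; total = fixed + service.
{Dover, Joliet}: M1→Joliet 4·15=60, M2→Joliet 2·20=40, M3→Dover 2·11=22, M4→Dover 4·7=28, M5→Dover 8·7=56. Service 206; fixed 134; total 340.
{Joliet}: M1→Joliet 4·15=60, M2→Joliet 2·20=40, M3→Joliet 6·11=66, M4→Joliet 9·7=63, M5→Joliet 14·7=98. Service 327; fixed 58; total 385.
{Farrow, Joliet}: service 236 + fixed 198 = 434
{York, Dover, Farrow, Joliet}: service 171 + fixed 391 = 562
(All 15 nonempty subsets were checked; Dover and Joliet is lowest.)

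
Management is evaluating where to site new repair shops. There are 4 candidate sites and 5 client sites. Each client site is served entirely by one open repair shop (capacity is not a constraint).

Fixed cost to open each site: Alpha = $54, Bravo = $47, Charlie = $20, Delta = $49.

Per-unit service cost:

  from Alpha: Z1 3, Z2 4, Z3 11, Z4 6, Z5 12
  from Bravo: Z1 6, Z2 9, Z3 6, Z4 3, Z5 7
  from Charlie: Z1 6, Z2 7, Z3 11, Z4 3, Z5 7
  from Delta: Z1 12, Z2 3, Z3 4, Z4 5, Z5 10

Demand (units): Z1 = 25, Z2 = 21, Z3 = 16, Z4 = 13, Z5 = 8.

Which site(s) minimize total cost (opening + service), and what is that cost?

Open Alpha, Charlie and Delta; minimum total cost 420.

For any fixed open set, each client site goes to its cheapest open site; total = fixed + service.
{Alpha, Charlie, Delta}: Z1→Alpha 3·25=75, Z2→Delta 3·21=63, Z3→Delta 4·16=64, Z4→Charlie 3·13=39, Z5→Charlie 7·8=56. Service 297; fixed 123; total 420.
{Charlie, Delta}: Z1→Charlie 6·25=150, Z2→Delta 3·21=63, Z3→Delta 4·16=64, Z4→Charlie 3·13=39, Z5→Charlie 7·8=56. Service 372; fixed 69; total 441.
{Alpha, Bravo, Delta}: service 297 + fixed 150 = 447
{Alpha, Bravo, Charlie, Delta}: service 297 + fixed 170 = 467
No other subset beats 420.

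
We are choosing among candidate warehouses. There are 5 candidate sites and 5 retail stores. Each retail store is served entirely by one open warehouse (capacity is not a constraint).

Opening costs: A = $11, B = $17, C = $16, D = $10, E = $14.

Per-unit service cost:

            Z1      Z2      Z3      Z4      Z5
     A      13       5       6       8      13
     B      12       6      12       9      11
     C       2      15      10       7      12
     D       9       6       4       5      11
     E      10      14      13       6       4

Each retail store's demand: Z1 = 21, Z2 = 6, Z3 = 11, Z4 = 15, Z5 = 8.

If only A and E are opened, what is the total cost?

Each retail store is assigned to its cheapest site among the open ones.
{A, E}: Z1→E 10·21=210, Z2→A 5·6=30, Z3→A 6·11=66, Z4→E 6·15=90, Z5→E 4·8=32. Service 428; fixed 25; total 453.

Total cost: 453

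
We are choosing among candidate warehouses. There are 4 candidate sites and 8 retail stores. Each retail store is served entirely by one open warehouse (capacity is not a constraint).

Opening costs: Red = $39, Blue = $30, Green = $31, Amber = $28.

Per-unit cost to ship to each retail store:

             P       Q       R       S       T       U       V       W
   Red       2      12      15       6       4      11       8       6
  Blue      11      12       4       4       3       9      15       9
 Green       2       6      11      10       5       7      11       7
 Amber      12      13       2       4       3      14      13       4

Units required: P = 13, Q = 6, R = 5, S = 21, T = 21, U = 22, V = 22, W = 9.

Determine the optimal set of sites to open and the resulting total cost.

For any fixed open set, each retail store goes to its cheapest open site; total = fixed + service.
{Red, Green, Amber}: P→Red 2·13=26, Q→Green 6·6=36, R→Amber 2·5=10, S→Amber 4·21=84, T→Amber 3·21=63, U→Green 7·22=154, V→Red 8·22=176, W→Amber 4·9=36. Service 585; fixed 98; total 683.
{Green, Amber}: service 651 + fixed 59 = 710
{Red, Blue, Green}: P→Red 2·13=26, Q→Green 6·6=36, R→Blue 4·5=20, S→Blue 4·21=84, T→Blue 3·21=63, U→Green 7·22=154, V→Red 8·22=176, W→Red 6·9=54. Service 613; fixed 100; total 713.
{Red, Blue, Green, Amber}: P→Red 2·13=26, Q→Green 6·6=36, R→Amber 2·5=10, S→Blue 4·21=84, T→Blue 3·21=63, U→Green 7·22=154, V→Red 8·22=176, W→Amber 4·9=36. Service 585; fixed 128; total 713.
No other subset beats 683.

Open Red, Green and Amber; minimum total cost 683.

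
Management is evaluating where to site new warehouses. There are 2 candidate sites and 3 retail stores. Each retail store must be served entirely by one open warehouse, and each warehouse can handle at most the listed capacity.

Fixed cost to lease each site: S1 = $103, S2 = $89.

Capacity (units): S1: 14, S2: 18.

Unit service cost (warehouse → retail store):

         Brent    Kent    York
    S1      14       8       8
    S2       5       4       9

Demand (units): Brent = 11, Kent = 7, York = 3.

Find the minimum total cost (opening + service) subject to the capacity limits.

Open {S1, S2}: Brent→S2 5·11=55, Kent→S2 4·7=28, York→S1 8·3=24.
Loads: S1 carries 3/14, S2 carries 18/18. Service 107; fixed 192; total 299.
Next best feasible plan costs 327.

Minimum total cost: 299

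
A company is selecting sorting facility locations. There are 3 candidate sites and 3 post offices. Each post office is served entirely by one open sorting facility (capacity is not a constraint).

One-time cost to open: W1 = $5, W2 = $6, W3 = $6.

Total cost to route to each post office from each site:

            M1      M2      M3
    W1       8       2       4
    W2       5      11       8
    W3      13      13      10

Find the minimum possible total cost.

For any fixed open set, each post office goes to its cheapest open site; total = fixed + service.
{W1}: M1→W1 8, M2→W1 2, M3→W1 4. Service 14; fixed 5; total 19.
{W1, W2}: M1→W2 5, M2→W1 2, M3→W1 4. Service 11; fixed 11; total 22.
{W1, W3}: service 14 + fixed 11 = 25
{W1, W2, W3}: service 11 + fixed 17 = 28
(All 7 nonempty subsets were checked; W1 only is lowest.)

Minimum total cost: 19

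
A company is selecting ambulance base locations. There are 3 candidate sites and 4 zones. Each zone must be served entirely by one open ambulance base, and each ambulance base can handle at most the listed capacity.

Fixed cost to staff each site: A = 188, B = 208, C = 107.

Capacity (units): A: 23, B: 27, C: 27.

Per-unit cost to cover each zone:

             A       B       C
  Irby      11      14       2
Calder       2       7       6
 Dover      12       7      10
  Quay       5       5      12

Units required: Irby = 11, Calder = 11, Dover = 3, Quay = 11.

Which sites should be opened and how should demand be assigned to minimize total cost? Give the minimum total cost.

Minimum total cost: 424

Open {A, C}: Irby→C 2·11=22, Calder→A 2·11=22, Dover→C 10·3=30, Quay→A 5·11=55.
Loads: A carries 22/23, C carries 14/27. Service 129; fixed 295; total 424.
Next best feasible plan costs 468.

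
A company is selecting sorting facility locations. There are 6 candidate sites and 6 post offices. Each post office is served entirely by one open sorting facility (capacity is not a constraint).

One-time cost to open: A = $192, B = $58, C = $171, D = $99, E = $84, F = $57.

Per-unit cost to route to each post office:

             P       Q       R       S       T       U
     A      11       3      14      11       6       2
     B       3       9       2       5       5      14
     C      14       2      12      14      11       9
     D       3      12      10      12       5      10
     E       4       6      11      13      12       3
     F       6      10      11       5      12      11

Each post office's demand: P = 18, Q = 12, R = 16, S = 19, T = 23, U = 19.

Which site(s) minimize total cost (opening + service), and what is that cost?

For any fixed open set, each post office goes to its cheapest open site; total = fixed + service.
{B, E}: P→B 3·18=54, Q→E 6·12=72, R→B 2·16=32, S→B 5·19=95, T→B 5·23=115, U→E 3·19=57. Service 425; fixed 142; total 567.
{A, B}: P→B 3·18=54, Q→A 3·12=36, R→B 2·16=32, S→B 5·19=95, T→B 5·23=115, U→A 2·19=38. Service 370; fixed 250; total 620.
{B, E, F}: P→B 3·18=54, Q→E 6·12=72, R→B 2·16=32, S→B 5·19=95, T→B 5·23=115, U→E 3·19=57. Service 425; fixed 199; total 624.
{A, B, C, D, E, F}: P→B 3·18=54, Q→C 2·12=24, R→B 2·16=32, S→B 5·19=95, T→B 5·23=115, U→A 2·19=38. Service 358; fixed 661; total 1019.
No other subset beats 567.

Open B and E; minimum total cost 567.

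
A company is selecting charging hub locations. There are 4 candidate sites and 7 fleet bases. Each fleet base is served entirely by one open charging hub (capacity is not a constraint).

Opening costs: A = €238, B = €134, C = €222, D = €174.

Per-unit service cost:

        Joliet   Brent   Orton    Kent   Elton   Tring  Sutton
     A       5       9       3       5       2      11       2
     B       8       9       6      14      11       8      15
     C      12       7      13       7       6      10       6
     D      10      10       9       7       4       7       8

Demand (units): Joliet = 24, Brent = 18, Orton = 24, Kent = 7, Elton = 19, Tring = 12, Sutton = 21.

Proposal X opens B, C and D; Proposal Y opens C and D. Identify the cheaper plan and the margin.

Proposal X: {B, C, D}: Joliet→B 8·24=192, Brent→C 7·18=126, Orton→B 6·24=144, Kent→C 7·7=49, Elton→D 4·19=76, Tring→D 7·12=84, Sutton→C 6·21=126. Service 797; fixed 530; total 1327.
Proposal Y: {C, D}: Joliet→D 10·24=240, Brent→C 7·18=126, Orton→D 9·24=216, Kent→C 7·7=49, Elton→D 4·19=76, Tring→D 7·12=84, Sutton→C 6·21=126. Service 917; fixed 396; total 1313.
Difference: |1327 − 1313| = 14.

Proposal Y is cheaper by 14.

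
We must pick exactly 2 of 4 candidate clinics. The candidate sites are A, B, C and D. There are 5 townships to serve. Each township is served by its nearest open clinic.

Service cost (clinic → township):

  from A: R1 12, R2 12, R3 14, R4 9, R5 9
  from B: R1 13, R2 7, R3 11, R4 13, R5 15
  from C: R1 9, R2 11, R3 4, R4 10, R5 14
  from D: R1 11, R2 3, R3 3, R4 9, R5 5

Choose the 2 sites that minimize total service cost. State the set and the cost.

With exactly 2 open, each township uses its cheapest among the chosen.
{C, D}: R1→C 9, R2→D 3, R3→D 3, R4→D 9, R5→D 5. Service cost 29.
{A, D}: service cost 31
{B, D}: service cost 31
Among all 6 size-2 choices, {C, D} is lowest.

Choose C and D; total service cost 29.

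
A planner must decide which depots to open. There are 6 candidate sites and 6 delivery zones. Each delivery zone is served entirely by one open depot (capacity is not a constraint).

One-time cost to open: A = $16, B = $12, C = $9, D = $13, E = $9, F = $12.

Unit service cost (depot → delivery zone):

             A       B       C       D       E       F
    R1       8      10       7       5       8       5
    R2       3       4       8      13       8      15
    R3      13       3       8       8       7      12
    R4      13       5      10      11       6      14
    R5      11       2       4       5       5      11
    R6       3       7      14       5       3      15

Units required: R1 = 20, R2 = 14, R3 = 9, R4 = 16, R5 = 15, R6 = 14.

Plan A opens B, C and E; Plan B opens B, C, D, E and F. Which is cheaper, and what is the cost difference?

Plan B is cheaper by 15.

Plan A: {B, C, E}: R1→C 7·20=140, R2→B 4·14=56, R3→B 3·9=27, R4→B 5·16=80, R5→B 2·15=30, R6→E 3·14=42. Service 375; fixed 30; total 405.
Plan B: {B, C, D, E, F}: R1→D 5·20=100, R2→B 4·14=56, R3→B 3·9=27, R4→B 5·16=80, R5→B 2·15=30, R6→E 3·14=42. Service 335; fixed 55; total 390.
Difference: |405 − 390| = 15.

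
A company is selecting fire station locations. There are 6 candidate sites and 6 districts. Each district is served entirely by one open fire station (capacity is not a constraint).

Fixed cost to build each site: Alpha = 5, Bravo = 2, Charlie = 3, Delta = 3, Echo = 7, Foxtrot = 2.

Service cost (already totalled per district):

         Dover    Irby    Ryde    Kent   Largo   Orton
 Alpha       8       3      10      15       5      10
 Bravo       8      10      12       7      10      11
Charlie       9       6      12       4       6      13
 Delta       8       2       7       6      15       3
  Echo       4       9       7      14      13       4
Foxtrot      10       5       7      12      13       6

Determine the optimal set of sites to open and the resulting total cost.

For any fixed open set, each district goes to its cheapest open site; total = fixed + service.
{Charlie, Delta}: Dover→Delta 8, Irby→Delta 2, Ryde→Delta 7, Kent→Charlie 4, Largo→Charlie 6, Orton→Delta 3. Service 30; fixed 6; total 36.
{Bravo, Charlie, Delta}: service 30 + fixed 8 = 38
{Charlie, Delta, Foxtrot}: service 30 + fixed 8 = 38
{Alpha, Bravo, Charlie, Delta, Echo, Foxtrot}: service 25 + fixed 22 = 47
No other subset beats 36.

Open Charlie and Delta; minimum total cost 36.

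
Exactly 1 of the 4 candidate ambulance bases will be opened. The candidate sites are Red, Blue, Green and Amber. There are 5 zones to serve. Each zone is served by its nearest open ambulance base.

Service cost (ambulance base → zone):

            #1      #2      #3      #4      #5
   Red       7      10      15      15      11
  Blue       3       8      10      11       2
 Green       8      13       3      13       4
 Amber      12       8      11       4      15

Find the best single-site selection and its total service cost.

Choose Blue only; total service cost 34.

With exactly 1 open, each zone uses its cheapest among the chosen.
{Blue}: #1→Blue 3, #2→Blue 8, #3→Blue 10, #4→Blue 11, #5→Blue 2. Service cost 34.
{Green}: service cost 41
{Amber}: service cost 50
Among all 4 size-1 choices, {Blue} is lowest.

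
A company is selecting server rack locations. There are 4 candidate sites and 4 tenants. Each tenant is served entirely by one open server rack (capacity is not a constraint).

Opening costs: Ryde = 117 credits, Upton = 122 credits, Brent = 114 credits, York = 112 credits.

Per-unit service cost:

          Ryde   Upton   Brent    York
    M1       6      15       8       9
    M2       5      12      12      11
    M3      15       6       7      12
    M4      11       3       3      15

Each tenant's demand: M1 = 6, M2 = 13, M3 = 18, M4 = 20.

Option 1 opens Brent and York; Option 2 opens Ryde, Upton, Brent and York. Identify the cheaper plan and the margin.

Option 1 is cheaper by 131.

Option 1: {Brent, York}: M1→Brent 8·6=48, M2→York 11·13=143, M3→Brent 7·18=126, M4→Brent 3·20=60. Service 377; fixed 226; total 603.
Option 2: {Ryde, Upton, Brent, York}: M1→Ryde 6·6=36, M2→Ryde 5·13=65, M3→Upton 6·18=108, M4→Upton 3·20=60. Service 269; fixed 465; total 734.
Difference: |603 − 734| = 131.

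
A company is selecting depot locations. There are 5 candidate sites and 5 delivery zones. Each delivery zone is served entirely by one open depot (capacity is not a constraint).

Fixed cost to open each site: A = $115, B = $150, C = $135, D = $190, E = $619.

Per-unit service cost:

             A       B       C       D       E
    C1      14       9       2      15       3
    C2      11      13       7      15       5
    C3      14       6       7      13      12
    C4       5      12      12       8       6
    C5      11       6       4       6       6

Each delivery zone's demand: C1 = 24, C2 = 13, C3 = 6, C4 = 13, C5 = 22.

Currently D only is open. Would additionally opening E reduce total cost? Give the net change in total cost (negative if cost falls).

No — net change +169 (cost rises by 169).

Current service cost with {D}: 869.
Adding E: each delivery zone re-picks its cheapest; new service cost 419, saving 450.
Extra fixed cost: 619. Net change = 619 − 450 = 169.
(Totals: 1059 → 1228.)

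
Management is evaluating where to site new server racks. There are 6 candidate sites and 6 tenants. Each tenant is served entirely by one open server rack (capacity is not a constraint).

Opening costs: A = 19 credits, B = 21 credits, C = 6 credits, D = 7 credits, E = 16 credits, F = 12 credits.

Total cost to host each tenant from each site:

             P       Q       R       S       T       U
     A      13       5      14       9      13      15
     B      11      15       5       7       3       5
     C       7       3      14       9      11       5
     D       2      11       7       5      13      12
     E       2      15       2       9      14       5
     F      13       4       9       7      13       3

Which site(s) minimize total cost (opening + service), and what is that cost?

For any fixed open set, each tenant goes to its cheapest open site; total = fixed + service.
{C, D}: P→D 2, Q→C 3, R→D 7, S→D 5, T→C 11, U→C 5. Service 33; fixed 13; total 46.
{D, F}: service 34 + fixed 19 = 53
{C, E}: P→E 2, Q→C 3, R→E 2, S→C 9, T→C 11, U→C 5. Service 32; fixed 22; total 54.
{A, B, C, D, E, F}: P→D 2, Q→C 3, R→E 2, S→D 5, T→B 3, U→F 3. Service 18; fixed 81; total 99.
No other subset beats 46.

Open C and D; minimum total cost 46.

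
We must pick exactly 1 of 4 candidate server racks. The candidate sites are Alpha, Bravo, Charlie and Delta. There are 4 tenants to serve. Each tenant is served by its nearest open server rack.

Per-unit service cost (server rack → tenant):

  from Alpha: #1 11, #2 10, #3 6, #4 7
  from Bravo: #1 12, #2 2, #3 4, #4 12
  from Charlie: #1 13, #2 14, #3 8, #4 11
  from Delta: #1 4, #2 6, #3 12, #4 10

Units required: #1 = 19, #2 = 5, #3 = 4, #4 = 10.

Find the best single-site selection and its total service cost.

With exactly 1 open, each tenant uses its cheapest among the chosen.
{Delta}: #1→Delta 4·19=76, #2→Delta 6·5=30, #3→Delta 12·4=48, #4→Delta 10·10=100. Service cost 254.
{Alpha}: service cost 353
{Bravo}: service cost 374
Among all 4 size-1 choices, {Delta} is lowest.

Choose Delta only; total service cost 254.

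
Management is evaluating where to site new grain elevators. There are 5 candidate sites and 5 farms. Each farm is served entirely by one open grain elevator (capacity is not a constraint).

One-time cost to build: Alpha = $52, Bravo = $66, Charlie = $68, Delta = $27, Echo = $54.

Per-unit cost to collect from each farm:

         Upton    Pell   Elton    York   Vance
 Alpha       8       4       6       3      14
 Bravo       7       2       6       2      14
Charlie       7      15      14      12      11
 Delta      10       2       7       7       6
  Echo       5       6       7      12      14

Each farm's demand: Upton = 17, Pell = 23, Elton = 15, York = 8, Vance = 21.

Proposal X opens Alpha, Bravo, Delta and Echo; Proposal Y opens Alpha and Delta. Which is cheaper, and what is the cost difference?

Proposal X: {Alpha, Bravo, Delta, Echo}: Upton→Echo 5·17=85, Pell→Bravo 2·23=46, Elton→Alpha 6·15=90, York→Bravo 2·8=16, Vance→Delta 6·21=126. Service 363; fixed 199; total 562.
Proposal Y: {Alpha, Delta}: Upton→Alpha 8·17=136, Pell→Delta 2·23=46, Elton→Alpha 6·15=90, York→Alpha 3·8=24, Vance→Delta 6·21=126. Service 422; fixed 79; total 501.
Difference: |562 − 501| = 61.

Proposal Y is cheaper by 61.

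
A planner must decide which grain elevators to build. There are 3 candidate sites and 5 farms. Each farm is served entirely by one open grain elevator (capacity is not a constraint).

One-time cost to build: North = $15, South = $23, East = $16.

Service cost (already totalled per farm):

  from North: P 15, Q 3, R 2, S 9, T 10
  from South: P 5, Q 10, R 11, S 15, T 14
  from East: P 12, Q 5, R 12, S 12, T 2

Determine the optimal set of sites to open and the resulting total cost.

For any fixed open set, each farm goes to its cheapest open site; total = fixed + service.
{North}: P→North 15, Q→North 3, R→North 2, S→North 9, T→North 10. Service 39; fixed 15; total 54.
{North, East}: service 28 + fixed 31 = 59
{East}: service 43 + fixed 16 = 59
{North, South, East}: P→South 5, Q→North 3, R→North 2, S→North 9, T→East 2. Service 21; fixed 54; total 75.
(All 7 nonempty subsets were checked; North only is lowest.)

Open North only; minimum total cost 54.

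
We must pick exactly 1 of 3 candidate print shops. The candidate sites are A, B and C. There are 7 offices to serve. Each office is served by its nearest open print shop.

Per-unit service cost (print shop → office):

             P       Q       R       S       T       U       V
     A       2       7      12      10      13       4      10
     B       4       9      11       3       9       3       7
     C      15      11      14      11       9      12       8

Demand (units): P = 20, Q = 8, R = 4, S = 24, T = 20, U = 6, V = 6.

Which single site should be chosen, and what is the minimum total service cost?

Choose B only; total service cost 508.

With exactly 1 open, each office uses its cheapest among the chosen.
{B}: P→B 4·20=80, Q→B 9·8=72, R→B 11·4=44, S→B 3·24=72, T→B 9·20=180, U→B 3·6=18, V→B 7·6=42. Service cost 508.
{A}: service cost 728
{C}: service cost 1008
Among all 3 size-1 choices, {B} is lowest.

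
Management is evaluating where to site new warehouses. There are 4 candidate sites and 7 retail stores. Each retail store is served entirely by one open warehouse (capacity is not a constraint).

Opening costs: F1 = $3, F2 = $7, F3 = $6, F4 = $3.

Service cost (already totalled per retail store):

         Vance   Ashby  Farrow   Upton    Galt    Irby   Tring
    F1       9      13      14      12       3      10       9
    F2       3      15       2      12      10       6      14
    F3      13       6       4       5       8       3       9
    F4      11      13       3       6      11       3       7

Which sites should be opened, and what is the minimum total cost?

Open F1, F2 and F3; minimum total cost 47.

For any fixed open set, each retail store goes to its cheapest open site; total = fixed + service.
{F1, F2, F3}: Vance→F2 3, Ashby→F3 6, Farrow→F2 2, Upton→F3 5, Galt→F1 3, Irby→F3 3, Tring→F1 9. Service 31; fixed 16; total 47.
{F1, F2, F3, F4}: Vance→F2 3, Ashby→F3 6, Farrow→F2 2, Upton→F3 5, Galt→F1 3, Irby→F3 3, Tring→F4 7. Service 29; fixed 19; total 48.
{F1, F3}: service 39 + fixed 9 = 48
{F1}: service 70 + fixed 3 = 73
(All 15 nonempty subsets were checked; F1, F2 and F3 is lowest.)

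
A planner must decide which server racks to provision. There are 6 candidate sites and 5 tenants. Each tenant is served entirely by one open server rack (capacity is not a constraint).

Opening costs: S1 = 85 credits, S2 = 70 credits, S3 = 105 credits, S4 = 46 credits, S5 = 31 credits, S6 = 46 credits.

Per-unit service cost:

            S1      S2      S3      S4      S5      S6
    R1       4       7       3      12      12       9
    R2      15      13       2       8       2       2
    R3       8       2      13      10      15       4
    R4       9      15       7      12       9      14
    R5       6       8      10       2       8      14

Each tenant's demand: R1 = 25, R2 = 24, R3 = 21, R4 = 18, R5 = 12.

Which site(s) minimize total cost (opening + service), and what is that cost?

Open S2, S3 and S4; minimum total cost 536.

For any fixed open set, each tenant goes to its cheapest open site; total = fixed + service.
{S2, S3, S4}: R1→S3 3·25=75, R2→S3 2·24=48, R3→S2 2·21=42, R4→S3 7·18=126, R5→S4 2·12=24. Service 315; fixed 221; total 536.
{S3, S4, S6}: service 357 + fixed 197 = 554
{S2, S3}: service 387 + fixed 175 = 562
{S1, S2, S3, S4, S5, S6}: R1→S3 3·25=75, R2→S3 2·24=48, R3→S2 2·21=42, R4→S3 7·18=126, R5→S4 2·12=24. Service 315; fixed 383; total 698.
No other subset beats 536.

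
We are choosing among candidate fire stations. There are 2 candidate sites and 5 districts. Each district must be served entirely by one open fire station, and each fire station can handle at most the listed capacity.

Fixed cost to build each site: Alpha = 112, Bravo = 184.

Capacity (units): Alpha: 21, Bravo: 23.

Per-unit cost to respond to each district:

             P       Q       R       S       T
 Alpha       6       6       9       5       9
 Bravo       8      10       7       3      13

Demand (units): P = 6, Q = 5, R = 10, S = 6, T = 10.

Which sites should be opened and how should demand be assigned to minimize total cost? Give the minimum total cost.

Open {Alpha, Bravo}: P→Alpha 6·6=36, Q→Alpha 6·5=30, R→Bravo 7·10=70, S→Bravo 3·6=18, T→Alpha 9·10=90.
Loads: Alpha carries 21/21, Bravo carries 16/23. Service 244; fixed 296; total 540.
Next best feasible plan costs 552.

Minimum total cost: 540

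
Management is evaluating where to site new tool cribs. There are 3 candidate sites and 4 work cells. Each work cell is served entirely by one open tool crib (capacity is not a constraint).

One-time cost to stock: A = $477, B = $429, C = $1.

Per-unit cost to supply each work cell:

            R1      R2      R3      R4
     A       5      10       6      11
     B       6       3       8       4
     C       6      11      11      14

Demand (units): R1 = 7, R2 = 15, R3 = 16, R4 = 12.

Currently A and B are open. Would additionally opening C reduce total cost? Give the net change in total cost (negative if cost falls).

No — net change +1 (cost rises by 1).

Current service cost with {A, B}: 224.
Adding C: each work cell re-picks its cheapest; new service cost 224, saving 0.
Extra fixed cost: 1. Net change = 1 − 0 = 1.
(Totals: 1130 → 1131.)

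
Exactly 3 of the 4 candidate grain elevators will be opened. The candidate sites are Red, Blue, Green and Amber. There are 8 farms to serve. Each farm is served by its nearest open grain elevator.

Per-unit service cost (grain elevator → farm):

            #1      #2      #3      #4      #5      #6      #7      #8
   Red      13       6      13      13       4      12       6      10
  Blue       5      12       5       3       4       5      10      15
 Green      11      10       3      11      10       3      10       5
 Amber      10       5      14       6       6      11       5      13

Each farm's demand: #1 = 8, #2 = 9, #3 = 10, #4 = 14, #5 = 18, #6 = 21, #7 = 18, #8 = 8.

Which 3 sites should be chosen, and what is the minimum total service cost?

Choose Blue, Green and Amber; total service cost 422.

With exactly 3 open, each farm uses its cheapest among the chosen.
{Blue, Green, Amber}: #1→Blue 5·8=40, #2→Amber 5·9=45, #3→Green 3·10=30, #4→Blue 3·14=42, #5→Blue 4·18=72, #6→Green 3·21=63, #7→Amber 5·18=90, #8→Green 5·8=40. Service cost 422.
{Red, Blue, Green}: service cost 449
{Red, Green, Amber}: service cost 504
Among all 4 size-3 choices, {Blue, Green, Amber} is lowest.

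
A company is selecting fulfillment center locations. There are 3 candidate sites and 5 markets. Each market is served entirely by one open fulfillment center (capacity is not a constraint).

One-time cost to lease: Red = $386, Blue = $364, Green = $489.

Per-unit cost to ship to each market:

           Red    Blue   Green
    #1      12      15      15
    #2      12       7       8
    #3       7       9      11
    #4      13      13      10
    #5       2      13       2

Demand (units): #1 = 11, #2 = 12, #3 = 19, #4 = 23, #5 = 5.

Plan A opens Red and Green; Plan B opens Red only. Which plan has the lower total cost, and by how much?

Plan A: {Red, Green}: #1→Red 12·11=132, #2→Green 8·12=96, #3→Red 7·19=133, #4→Green 10·23=230, #5→Red 2·5=10. Service 601; fixed 875; total 1476.
Plan B: {Red}: #1→Red 12·11=132, #2→Red 12·12=144, #3→Red 7·19=133, #4→Red 13·23=299, #5→Red 2·5=10. Service 718; fixed 386; total 1104.
Difference: |1476 − 1104| = 372.

Plan B is cheaper by 372.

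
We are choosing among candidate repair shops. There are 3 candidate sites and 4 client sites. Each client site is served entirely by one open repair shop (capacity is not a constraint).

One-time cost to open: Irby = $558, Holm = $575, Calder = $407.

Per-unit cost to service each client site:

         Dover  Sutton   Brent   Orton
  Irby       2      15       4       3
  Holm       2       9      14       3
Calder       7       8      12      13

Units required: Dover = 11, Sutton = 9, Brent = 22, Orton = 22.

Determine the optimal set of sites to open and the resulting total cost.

For any fixed open set, each client site goes to its cheapest open site; total = fixed + service.
{Irby}: Dover→Irby 2·11=22, Sutton→Irby 15·9=135, Brent→Irby 4·22=88, Orton→Irby 3·22=66. Service 311; fixed 558; total 869.
{Holm}: service 477 + fixed 575 = 1052
{Calder}: service 699 + fixed 407 = 1106
{Irby, Holm, Calder}: service 248 + fixed 1540 = 1788
(All 7 nonempty subsets were checked; Irby only is lowest.)

Open Irby only; minimum total cost 869.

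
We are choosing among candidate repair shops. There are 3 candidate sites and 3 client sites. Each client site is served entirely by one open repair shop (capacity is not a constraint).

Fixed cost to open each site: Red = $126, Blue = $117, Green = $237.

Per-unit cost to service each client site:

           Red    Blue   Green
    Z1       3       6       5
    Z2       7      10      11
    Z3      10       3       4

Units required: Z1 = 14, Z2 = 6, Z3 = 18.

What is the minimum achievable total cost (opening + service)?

Minimum total cost: 315

For any fixed open set, each client site goes to its cheapest open site; total = fixed + service.
{Blue}: Z1→Blue 6·14=84, Z2→Blue 10·6=60, Z3→Blue 3·18=54. Service 198; fixed 117; total 315.
{Red, Blue}: Z1→Red 3·14=42, Z2→Red 7·6=42, Z3→Blue 3·18=54. Service 138; fixed 243; total 381.
{Red}: Z1→Red 3·14=42, Z2→Red 7·6=42, Z3→Red 10·18=180. Service 264; fixed 126; total 390.
{Red, Blue, Green}: service 138 + fixed 480 = 618
No other subset beats 315.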